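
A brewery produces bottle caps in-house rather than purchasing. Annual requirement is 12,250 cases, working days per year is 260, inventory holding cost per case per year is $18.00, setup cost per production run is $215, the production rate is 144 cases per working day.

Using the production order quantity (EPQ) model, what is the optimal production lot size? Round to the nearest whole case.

660 cases

d = 12,250/260 = 47.1154 cases/day;  effective holding cost H(1 − d/p) = 18·(1 − 47.1154/144) = 12.11058
Q* = √(2DS / H_eff) = √(2·12,250·215 / 12.11058) ≈ 659.51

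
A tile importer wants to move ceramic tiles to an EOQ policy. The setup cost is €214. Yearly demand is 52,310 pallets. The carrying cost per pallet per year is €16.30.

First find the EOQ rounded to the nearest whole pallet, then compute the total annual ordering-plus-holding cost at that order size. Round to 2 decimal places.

€19,103.28

Optimal lot size Q* = (2 × 52,310 × €214 / €16.3)^½ ≈ 1,171.98 → Q = 1,172 pallets
Ordering: D/Q × S = 52,310/1,172 × €214 = €9,551.48
Holding:  Q/2 × H = 1,172/2 × €16.3 = €9,551.80
Total = €9,551.48 + €9,551.80 = €19,103.28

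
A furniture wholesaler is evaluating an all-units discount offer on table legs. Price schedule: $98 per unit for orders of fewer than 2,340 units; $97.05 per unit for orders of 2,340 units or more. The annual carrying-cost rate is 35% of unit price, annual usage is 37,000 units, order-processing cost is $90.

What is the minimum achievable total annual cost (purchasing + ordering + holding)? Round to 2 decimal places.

$3,632,015.05

H₁ = 35%×$98 = $34.3000;  H₂ = 35%×$97.05 = $33.9675
EOQ₁ = √(2×37,000×90/34.3000) = 440.65  (< 2,340, feasible at tier 1)
EOQ₂ = √(2×37,000×90/33.9675) = 442.80  (< 2,340 → use Q = 2,340 at tier-2 price)
TC(tier 1 (EOQ₁), Q≈440.6) = $3,641,114.17
TC(tier 2, Q≈2,340.0) = $3,632,015.05
Minimum at tier 2: $3,632,015.05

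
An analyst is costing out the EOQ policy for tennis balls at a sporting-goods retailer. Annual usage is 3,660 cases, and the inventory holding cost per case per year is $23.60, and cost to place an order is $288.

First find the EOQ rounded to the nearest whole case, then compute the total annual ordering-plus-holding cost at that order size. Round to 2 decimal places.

$7,053.55

Q* = √(2·D·S / H) = √(2·3,660·288 / 23.6) = √89,328.8 ≈ 298.88 → Q = 299 cases
Orders/yr = 3,660/299 = 12.241; ordering cost = 12.241 × $288 = $3,525.35
Average inventory = 299/2 = 149.5; holding cost = 149.5 × $23.6 = $3,528.20
Total = $3,525.35 + $3,528.20 = $7,053.55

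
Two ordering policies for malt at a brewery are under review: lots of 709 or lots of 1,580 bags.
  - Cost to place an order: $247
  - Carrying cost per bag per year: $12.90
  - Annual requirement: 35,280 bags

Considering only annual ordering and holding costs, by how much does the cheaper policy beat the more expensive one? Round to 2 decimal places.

$1,157.53

Annual cost at Q: ordering D·S/Q plus holding Q·H/2.
TC(709) = (35,280/709)×247 + (709/2)×12.9 = $16,863.83
TC(1,580) = (35,280/1,580)×247 + (1,580/2)×12.9 = $15,706.29
|ΔTC| = |$16,863.83 − $15,706.29| = $1,157.53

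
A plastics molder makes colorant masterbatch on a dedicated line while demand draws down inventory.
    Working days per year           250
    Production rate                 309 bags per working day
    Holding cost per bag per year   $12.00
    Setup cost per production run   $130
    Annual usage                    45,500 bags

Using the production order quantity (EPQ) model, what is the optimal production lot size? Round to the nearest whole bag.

1,549 bags

d = 45,500/250 = 182.0000 bags/day;  effective holding cost H(1 − d/p) = 12·(1 − 182.0000/309) = 4.93204
Q* = √(2DS / H_eff) = √(2·45,500·130 / 4.93204) ≈ 1,548.74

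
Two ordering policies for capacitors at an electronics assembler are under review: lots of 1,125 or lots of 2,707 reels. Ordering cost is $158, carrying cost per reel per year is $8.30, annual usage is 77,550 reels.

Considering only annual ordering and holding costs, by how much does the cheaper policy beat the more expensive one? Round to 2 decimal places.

$200.21

TC(Q) = (D/Q)S + (Q/2)H
TC(1,125) = (77,550/1,125)×158 + (1,125/2)×8.3 = $15,560.22
TC(2,707) = (77,550/2,707)×158 + (2,707/2)×8.3 = $15,760.43
|ΔTC| = |$15,560.22 − $15,760.43| = $200.21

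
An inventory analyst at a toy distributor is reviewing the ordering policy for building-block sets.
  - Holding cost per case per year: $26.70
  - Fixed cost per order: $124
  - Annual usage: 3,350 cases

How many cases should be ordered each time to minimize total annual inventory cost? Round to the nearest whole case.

176 cases

Optimal lot size Q* = (2 × 3,350 × $124 / $26.7)^½ ≈ 176.40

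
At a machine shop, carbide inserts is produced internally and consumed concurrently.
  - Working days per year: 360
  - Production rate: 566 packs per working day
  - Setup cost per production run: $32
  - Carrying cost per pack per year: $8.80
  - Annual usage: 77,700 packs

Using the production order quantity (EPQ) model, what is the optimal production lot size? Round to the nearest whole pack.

956 packs

d = 77,700/360 = 215.8333 packs/day;  effective holding cost H(1 − d/p) = 8.8·(1 − 215.8333/566) = 5.44429
Q* = √(2DS / H_eff) = √(2·77,700·32 / 5.44429) ≈ 955.72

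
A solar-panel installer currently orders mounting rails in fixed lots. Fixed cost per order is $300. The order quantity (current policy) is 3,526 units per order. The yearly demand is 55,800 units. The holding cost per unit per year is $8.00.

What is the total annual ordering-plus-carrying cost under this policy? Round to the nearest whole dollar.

Annual ordering cost = (D/Q)·S = (55,800/3,526) × 300 = $4,747.59
Annual holding cost  = (Q/2)·H = (3,526/2) × 8 = $14,104.00
Total = $4,747.59 + $14,104.00 = $18,851.59

$18,852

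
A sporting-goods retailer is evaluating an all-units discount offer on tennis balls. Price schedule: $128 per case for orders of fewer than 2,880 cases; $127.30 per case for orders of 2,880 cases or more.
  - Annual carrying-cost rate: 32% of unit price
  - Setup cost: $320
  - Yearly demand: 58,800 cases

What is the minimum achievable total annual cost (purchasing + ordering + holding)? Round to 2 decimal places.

H₁ = 32%×$128 = $40.9600;  H₂ = 32%×$127.30 = $40.7360
EOQ₁ = √(2×58,800×320/40.9600) = 958.51  (< 2,880, feasible at tier 1)
EOQ₂ = √(2×58,800×320/40.7360) = 961.15  (< 2,880 → use Q = 2,880 at tier-2 price)
TC(tier 1 (EOQ₁), Q≈958.5) = $7,565,660.75
TC(tier 2, Q≈2,880.0) = $7,550,433.17
Minimum at tier 2: $7,550,433.17

$7,550,433.17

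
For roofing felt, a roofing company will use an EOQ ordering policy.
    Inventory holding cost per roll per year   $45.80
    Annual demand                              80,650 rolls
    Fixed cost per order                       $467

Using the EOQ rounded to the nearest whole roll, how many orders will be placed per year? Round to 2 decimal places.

EOQ = √(2DS/H) = √(2 × 80,650 × 467 / 45.8)
    = √(1,644,696.51) ≈ 1,282.46 → Q = 1,282
N = D/Q = 80,650/1,282 ≈ 62.910 orders/yr

62.91 orders per year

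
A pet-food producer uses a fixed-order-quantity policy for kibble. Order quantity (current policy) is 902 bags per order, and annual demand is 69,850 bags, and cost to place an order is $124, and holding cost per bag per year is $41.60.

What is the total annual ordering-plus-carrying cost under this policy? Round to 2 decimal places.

Annual ordering cost = (D/Q)·S = (69,850/902) × 124 = $9,602.44
Annual holding cost  = (Q/2)·H = (902/2) × 41.6 = $18,761.60
Total = $9,602.44 + $18,761.60 = $28,364.04

$28,364.04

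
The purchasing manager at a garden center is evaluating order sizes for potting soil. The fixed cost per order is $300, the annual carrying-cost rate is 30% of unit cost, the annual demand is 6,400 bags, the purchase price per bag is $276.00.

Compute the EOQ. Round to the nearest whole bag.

Holding cost per bag per year: H = 30% × $276 = $82.8000
2DS/H = 2·6,400·300/82.8 = 46,376.81
EOQ = √46,376.81 ≈ 215.35

215 bags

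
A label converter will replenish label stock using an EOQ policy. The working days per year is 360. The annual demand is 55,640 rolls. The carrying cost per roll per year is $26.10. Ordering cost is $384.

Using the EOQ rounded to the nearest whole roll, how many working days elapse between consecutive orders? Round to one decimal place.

8.3 days

Optimal lot size Q* = (2 × 55,640 × $384 / $26.1)^½ ≈ 1,279.54 → Q = 1,280 rolls
Days between orders = 360 / (D/Q) = 360 / 43.469 ≈ 8.282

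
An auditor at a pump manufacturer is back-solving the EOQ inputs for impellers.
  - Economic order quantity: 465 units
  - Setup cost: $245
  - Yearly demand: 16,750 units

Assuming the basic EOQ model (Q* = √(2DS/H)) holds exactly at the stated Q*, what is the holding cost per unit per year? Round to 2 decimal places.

Since Q* = (2DS/H)^½, squaring gives Q*²·H = 2DS.
H = 2DS / Q² = 2 × 16,750 × 245 / 465² = 37.9581

$37.96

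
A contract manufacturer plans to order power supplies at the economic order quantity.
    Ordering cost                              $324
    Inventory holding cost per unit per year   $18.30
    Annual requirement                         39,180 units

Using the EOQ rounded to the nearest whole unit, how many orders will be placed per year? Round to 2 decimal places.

EOQ = √(2DS/H) = √(2 × 39,180 × 324 / 18.3)
    = √(1,387,357.38) ≈ 1,177.86 → Q = 1,178
N = D/Q = 39,180/1,178 ≈ 33.260 orders/yr

33.26 orders per year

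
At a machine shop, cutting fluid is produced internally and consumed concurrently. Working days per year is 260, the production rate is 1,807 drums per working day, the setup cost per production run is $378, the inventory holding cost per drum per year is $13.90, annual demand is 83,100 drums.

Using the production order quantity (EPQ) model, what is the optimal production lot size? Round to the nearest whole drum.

Daily demand d = 83,100/260 = 319.615; p = 1807; 1 − d/p = 0.82312
EPQ = √(2DS / (H(1 − d/p)))
    = √(2 × 83,100 × 378 / (13.9 × 0.82312)) ≈ 2,343.27

2,343 drums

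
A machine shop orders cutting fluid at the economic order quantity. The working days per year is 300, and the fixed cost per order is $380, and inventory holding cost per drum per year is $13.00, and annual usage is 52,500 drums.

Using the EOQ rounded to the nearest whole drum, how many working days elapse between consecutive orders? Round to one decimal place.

Optimal lot size Q* = (2 × 52,500 × $380 / $13)^½ ≈ 1,751.92 → Q = 1,752 drums
Cycle time = (working days × Q)/D = (300 × 1,752) / 52,500 = 10.011 days

10.0 days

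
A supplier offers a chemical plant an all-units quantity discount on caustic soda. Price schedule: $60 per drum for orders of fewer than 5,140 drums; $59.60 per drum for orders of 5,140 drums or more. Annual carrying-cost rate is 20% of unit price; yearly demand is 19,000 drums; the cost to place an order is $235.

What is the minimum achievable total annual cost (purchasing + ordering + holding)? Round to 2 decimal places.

$1,150,351.81

H₁ = 20%×$60 = $12.0000;  H₂ = 20%×$59.60 = $11.9200
EOQ₁ = √(2×19,000×235/12.0000) = 862.65  (< 5,140, feasible at tier 1)
EOQ₂ = √(2×19,000×235/11.9200) = 865.54  (< 5,140 → use Q = 5,140 at tier-2 price)
TC(tier 1 (EOQ₁), Q≈862.7) = $1,150,351.81
TC(tier 2, Q≈5,140.0) = $1,163,903.08
Minimum at tier 1 (EOQ₁): $1,150,351.81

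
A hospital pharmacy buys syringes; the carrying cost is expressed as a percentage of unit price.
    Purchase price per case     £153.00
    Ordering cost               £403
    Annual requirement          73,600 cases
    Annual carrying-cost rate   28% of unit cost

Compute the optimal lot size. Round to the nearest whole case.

1,177 cases

Holding cost per case per year: H = 28% × £153 = £42.8400
Optimal lot size Q* = (2 × 73,600 × £403 / £42.84)^½ ≈ 1,176.74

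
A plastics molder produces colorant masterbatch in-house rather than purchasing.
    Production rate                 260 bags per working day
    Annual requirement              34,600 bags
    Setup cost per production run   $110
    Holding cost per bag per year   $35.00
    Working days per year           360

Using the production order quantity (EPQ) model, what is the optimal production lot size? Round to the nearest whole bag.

d = 34,600/360 = 96.1111 bags/day;  effective holding cost H(1 − d/p) = 35·(1 − 96.1111/260) = 22.06197
Q* = √(2DS / H_eff) = √(2·34,600·110 / 22.06197) ≈ 587.39

587 bags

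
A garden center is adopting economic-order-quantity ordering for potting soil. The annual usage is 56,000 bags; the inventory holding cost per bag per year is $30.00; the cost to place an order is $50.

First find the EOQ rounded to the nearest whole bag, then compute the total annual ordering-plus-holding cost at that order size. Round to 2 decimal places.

Q* = √(2·D·S / H) = √(2·56,000·50 / 30) = √186,666.7 ≈ 432.05 → Q = 432 bags
Ordering: D/Q × S = 56,000/432 × $50 = $6,481.48
Holding:  Q/2 × H = 432/2 × $30 = $6,480.00
Total = $6,481.48 + $6,480.00 = $12,961.48

$12,961.48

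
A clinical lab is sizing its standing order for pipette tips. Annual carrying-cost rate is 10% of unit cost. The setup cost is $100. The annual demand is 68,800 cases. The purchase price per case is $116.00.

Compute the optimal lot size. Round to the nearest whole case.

1,089 cases

H = i·C = 0.1 × $116 = $11.6000 per case-year
EOQ = √(2DS/H) = √(2 × 68,800 × 100 / 11.6)
    = √(1,186,206.90) ≈ 1,089.13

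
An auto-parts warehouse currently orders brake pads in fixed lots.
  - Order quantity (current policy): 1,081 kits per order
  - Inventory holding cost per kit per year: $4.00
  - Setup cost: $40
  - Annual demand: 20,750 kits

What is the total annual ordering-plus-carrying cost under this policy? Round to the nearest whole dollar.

$2,930

Annual ordering cost = (D/Q)·S = (20,750/1,081) × 40 = $767.81
Annual holding cost  = (Q/2)·H = (1,081/2) × 4 = $2,162.00
Total = $767.81 + $2,162.00 = $2,929.81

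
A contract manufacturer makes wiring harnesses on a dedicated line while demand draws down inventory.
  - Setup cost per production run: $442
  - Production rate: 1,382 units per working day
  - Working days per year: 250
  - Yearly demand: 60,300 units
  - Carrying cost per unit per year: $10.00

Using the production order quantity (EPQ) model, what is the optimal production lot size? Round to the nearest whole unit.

2,541 units

d = 60,300/250 = 241.2000 units/day;  effective holding cost H(1 − d/p) = 10·(1 − 241.2000/1382) = 8.25470
Q* = √(2DS / H_eff) = √(2·60,300·442 / 8.25470) ≈ 2,541.17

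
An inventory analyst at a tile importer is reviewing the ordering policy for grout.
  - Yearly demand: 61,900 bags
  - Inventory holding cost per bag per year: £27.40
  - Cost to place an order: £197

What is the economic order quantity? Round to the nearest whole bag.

943 bags

2DS/H = 2·61,900·197/27.4 = 890,094.89
EOQ = √890,094.89 ≈ 943.45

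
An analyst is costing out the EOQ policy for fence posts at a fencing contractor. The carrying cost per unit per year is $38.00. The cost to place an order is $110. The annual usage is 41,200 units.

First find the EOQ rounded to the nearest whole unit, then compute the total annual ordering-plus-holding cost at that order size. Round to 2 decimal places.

$18,558.89

2DS/H = 2·41,200·110/38 = 238,526.32
EOQ = √238,526.32 ≈ 488.39 → Q = 488 units
Annual ordering cost = (D/Q)·S = (41,200/488) × 110 = $9,286.89
Annual holding cost  = (Q/2)·H = (488/2) × 38 = $9,272.00
Total = $9,286.89 + $9,272.00 = $18,558.89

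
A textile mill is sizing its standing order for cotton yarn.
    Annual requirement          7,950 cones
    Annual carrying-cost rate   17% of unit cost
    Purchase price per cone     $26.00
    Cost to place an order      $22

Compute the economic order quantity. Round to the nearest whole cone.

H = i·C = 0.17 × $26 = $4.4200 per cone-year
EOQ = √(2DS/H) = √(2 × 7,950 × 22 / 4.42)
    = √(79,140.27) ≈ 281.32

281 cones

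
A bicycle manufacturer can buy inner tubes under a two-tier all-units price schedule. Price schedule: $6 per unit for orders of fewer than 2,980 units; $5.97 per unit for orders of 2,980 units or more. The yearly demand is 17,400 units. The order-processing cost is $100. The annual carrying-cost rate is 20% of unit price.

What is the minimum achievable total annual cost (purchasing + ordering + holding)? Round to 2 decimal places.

$106,240.95

H₁ = 20%×$6 = $1.2000;  H₂ = 20%×$5.97 = $1.1940
EOQ₁ = √(2×17,400×100/1.2000) = 1,702.94  (< 2,980, feasible at tier 1)
EOQ₂ = √(2×17,400×100/1.1940) = 1,707.21  (< 2,980 → use Q = 2,980 at tier-2 price)
TC(tier 1 (EOQ₁), Q≈1,702.9) = $106,443.53
TC(tier 2, Q≈2,980.0) = $106,240.95
Minimum at tier 2: $106,240.95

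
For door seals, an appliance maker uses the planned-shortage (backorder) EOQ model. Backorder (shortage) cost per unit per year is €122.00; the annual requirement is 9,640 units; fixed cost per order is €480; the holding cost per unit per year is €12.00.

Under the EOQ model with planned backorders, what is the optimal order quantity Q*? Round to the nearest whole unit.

920 units

Q* = √(2DS/H) · √((H + b)/b)
   = √(2 × 9,640 × 480 / 12) · √((12 + 122) / 122)
   = 878.180 × 1.0480 ≈ 920.36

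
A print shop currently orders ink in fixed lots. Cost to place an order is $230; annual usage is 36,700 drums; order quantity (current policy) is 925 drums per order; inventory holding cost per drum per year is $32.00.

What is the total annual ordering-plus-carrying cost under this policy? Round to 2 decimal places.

$23,925.41

Annual ordering cost = (D/Q)·S = (36,700/925) × 230 = $9,125.41
Annual holding cost  = (Q/2)·H = (925/2) × 32 = $14,800.00
Total = $9,125.41 + $14,800.00 = $23,925.41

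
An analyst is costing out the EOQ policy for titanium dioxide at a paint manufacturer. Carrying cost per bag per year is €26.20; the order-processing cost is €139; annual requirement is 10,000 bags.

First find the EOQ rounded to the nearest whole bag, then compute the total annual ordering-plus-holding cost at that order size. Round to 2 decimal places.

€8,534.40

Q* = √(2·D·S / H) = √(2·10,000·139 / 26.2) = √106,106.9 ≈ 325.74 → Q = 326 bags
Ordering: D/Q × S = 10,000/326 × €139 = €4,263.80
Holding:  Q/2 × H = 326/2 × €26.2 = €4,270.60
Total = €4,263.80 + €4,270.60 = €8,534.40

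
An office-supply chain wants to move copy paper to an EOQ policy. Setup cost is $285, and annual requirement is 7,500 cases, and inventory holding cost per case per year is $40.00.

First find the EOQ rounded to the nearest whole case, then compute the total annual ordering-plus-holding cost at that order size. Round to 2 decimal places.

Q* = √(2·D·S / H) = √(2·7,500·285 / 40) = √106,875.0 ≈ 326.92 → Q = 327 cases
Orders/yr = 7,500/327 = 22.936; ordering cost = 22.936 × $285 = $6,536.70
Average inventory = 327/2 = 163.5; holding cost = 163.5 × $40 = $6,540.00
Total = $6,536.70 + $6,540.00 = $13,076.70

$13,076.70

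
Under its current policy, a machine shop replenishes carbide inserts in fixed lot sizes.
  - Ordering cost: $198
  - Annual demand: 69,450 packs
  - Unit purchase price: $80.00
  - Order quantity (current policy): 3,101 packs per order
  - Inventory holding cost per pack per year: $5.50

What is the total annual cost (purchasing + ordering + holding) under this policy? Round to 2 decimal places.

$5,568,962.16

Annual ordering cost = (D/Q)·S = (69,450/3,101) × 198 = $4,434.41
Annual holding cost  = (Q/2)·H = (3,101/2) × 5.5 = $8,527.75
Purchase cost = D·C = 69,450 × 80 = $5,556,000.00
Total = $4,434.41 + $8,527.75 + $5,556,000.00 = $5,568,962.16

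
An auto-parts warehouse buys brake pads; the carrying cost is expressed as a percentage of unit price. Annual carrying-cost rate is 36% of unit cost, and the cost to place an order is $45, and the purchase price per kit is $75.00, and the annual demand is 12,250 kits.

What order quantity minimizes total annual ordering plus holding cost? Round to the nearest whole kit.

202 kits

H = i·C = 0.36 × $75 = $27.0000 per kit-year
Q* = √(2·D·S / H) = √(2·12,250·45 / 27) = √40,833.3 ≈ 202.07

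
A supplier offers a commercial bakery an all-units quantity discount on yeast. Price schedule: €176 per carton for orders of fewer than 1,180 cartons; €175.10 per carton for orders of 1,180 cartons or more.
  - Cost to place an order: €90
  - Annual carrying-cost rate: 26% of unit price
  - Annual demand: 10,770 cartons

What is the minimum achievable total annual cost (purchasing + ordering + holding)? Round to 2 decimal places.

H₁ = 26%×€176 = €45.7600;  H₂ = 26%×€175.10 = €45.5260
EOQ₁ = √(2×10,770×90/45.7600) = 205.83  (< 1,180, feasible at tier 1)
EOQ₂ = √(2×10,770×90/45.5260) = 206.35  (< 1,180 → use Q = 1,180 at tier-2 price)
TC(tier 1 (EOQ₁), Q≈205.8) = €1,904,938.62
TC(tier 2, Q≈1,180.0) = €1,913,508.78
Minimum at tier 1 (EOQ₁): €1,904,938.62

€1,904,938.62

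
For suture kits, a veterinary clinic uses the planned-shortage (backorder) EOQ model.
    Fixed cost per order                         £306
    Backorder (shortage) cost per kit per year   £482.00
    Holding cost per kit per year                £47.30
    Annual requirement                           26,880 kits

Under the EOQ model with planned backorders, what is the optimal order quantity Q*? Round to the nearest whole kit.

Q* = √(2DS/H) · √((H + b)/b)
   = √(2 × 26,880 × 306 / 47.3) · √((47.3 + 482) / 482)
   = 589.739 × 1.0479 ≈ 618.00

618 kits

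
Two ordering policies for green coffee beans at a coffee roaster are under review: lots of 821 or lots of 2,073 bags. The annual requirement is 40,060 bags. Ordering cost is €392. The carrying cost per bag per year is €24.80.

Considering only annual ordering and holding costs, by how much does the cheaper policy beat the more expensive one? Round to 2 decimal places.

€3,972.75

TC(Q) = (D/Q)S + (Q/2)H
TC(821) = (40,060/821)×392 + (821/2)×24.8 = €29,307.71
TC(2,073) = (40,060/2,073)×392 + (2,073/2)×24.8 = €33,280.46
|ΔTC| = |€29,307.71 − €33,280.46| = €3,972.75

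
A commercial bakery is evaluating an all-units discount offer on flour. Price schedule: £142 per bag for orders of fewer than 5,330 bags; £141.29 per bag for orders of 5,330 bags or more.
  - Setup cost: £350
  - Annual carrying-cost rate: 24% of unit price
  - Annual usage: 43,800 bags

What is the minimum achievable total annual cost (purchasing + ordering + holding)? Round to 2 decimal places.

£6,251,924.80

H₁ = 24%×£142 = £34.0800;  H₂ = 24%×£141.29 = £33.9096
EOQ₁ = √(2×43,800×350/34.0800) = 948.50  (< 5,330, feasible at tier 1)
EOQ₂ = √(2×43,800×350/33.9096) = 950.88  (< 5,330 → use Q = 5,330 at tier-2 price)
TC(tier 1 (EOQ₁), Q≈948.5) = £6,251,924.80
TC(tier 2, Q≈5,330.0) = £6,281,747.26
Minimum at tier 1 (EOQ₁): £6,251,924.80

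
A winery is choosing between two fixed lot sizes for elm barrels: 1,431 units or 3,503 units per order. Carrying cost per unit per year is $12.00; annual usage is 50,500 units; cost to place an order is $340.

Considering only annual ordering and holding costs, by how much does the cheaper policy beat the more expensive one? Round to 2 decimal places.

$5,334.91

Annual cost at Q: ordering D·S/Q plus holding Q·H/2.
TC(1,431) = (50,500/1,431)×340 + (1,431/2)×12 = $20,584.60
TC(3,503) = (50,500/3,503)×340 + (3,503/2)×12 = $25,919.51
|ΔTC| = |$20,584.60 − $25,919.51| = $5,334.91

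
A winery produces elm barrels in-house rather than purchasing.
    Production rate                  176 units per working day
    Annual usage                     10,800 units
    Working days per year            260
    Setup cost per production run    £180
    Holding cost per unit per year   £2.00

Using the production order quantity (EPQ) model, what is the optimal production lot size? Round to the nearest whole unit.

Daily demand d = 10,800/260 = 41.538; p = 176; 1 − d/p = 0.76399
EPQ = √(2DS / (H(1 − d/p)))
    = √(2 × 10,800 × 180 / (2 × 0.76399)) ≈ 1,595.16

1,595 units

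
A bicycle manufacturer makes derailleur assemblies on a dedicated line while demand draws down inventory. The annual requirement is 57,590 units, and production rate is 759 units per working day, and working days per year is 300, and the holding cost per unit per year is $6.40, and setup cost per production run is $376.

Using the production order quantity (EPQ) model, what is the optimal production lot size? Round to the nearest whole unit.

3,010 units

d = 57,590/300 = 191.9667 units/day;  effective holding cost H(1 − d/p) = 6.4·(1 − 191.9667/759) = 4.78131
Q* = √(2DS / H_eff) = √(2·57,590·376 / 4.78131) ≈ 3,009.60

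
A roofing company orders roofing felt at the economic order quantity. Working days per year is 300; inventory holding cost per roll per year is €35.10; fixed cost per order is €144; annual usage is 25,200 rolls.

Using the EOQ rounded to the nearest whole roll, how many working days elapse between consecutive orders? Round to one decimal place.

EOQ = √(2DS/H) = √(2 × 25,200 × 144 / 35.1)
    = √(206,769.23) ≈ 454.72 → Q = 455 rolls
Cycle time = (working days × Q)/D = (300 × 455) / 25,200 = 5.417 days

5.4 days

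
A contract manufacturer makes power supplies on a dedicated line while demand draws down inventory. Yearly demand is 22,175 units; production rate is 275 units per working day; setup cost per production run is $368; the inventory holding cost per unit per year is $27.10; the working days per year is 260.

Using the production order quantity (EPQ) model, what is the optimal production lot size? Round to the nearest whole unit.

d = 22,175/260 = 85.2885 units/day;  effective holding cost H(1 − d/p) = 27.1·(1 − 85.2885/275) = 18.69521
Q* = √(2DS / H_eff) = √(2·22,175·368 / 18.69521) ≈ 934.34

934 units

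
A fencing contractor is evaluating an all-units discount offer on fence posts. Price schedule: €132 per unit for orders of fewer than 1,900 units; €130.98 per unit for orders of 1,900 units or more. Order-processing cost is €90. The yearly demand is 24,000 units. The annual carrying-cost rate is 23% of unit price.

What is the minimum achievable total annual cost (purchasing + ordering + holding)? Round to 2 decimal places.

H₁ = 23%×€132 = €30.3600;  H₂ = 23%×€130.98 = €30.1254
EOQ₁ = √(2×24,000×90/30.3600) = 377.22  (< 1,900, feasible at tier 1)
EOQ₂ = √(2×24,000×90/30.1254) = 378.68  (< 1,900 → use Q = 1,900 at tier-2 price)
TC(tier 1 (EOQ₁), Q≈377.2) = €3,179,452.30
TC(tier 2, Q≈1,900.0) = €3,173,275.97
Minimum at tier 2: €3,173,275.97

€3,173,275.97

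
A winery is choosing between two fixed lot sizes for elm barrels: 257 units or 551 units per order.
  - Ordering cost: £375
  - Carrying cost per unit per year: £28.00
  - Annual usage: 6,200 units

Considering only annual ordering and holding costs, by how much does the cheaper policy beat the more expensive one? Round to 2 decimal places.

£711.09

TC(Q) = (D/Q)S + (Q/2)H
TC(257) = (6,200/257)×375 + (257/2)×28 = £12,644.69
TC(551) = (6,200/551)×375 + (551/2)×28 = £11,933.60
Cheaper: Q = 551.  Difference = £711.09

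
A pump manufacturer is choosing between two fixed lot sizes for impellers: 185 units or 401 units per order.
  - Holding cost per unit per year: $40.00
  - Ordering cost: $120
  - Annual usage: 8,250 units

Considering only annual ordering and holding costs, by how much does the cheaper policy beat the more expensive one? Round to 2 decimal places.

TC(Q) = (D/Q)S + (Q/2)H
TC(185) = (8,250/185)×120 + (185/2)×40 = $9,051.35
TC(401) = (8,250/401)×120 + (401/2)×40 = $10,488.83
|ΔTC| = |$9,051.35 − $10,488.83| = $1,437.48

$1,437.48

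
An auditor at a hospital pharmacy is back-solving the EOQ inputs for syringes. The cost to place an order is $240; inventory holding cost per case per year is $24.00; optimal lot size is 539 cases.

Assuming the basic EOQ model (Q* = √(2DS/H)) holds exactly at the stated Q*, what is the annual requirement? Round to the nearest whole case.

14,526 cases per year

EOQ relation: Q² = 2DS/H, so rearrange for the unknown.
D = Q²H / (2S) = 539² × 24 / (2 × 240) = 14,526.05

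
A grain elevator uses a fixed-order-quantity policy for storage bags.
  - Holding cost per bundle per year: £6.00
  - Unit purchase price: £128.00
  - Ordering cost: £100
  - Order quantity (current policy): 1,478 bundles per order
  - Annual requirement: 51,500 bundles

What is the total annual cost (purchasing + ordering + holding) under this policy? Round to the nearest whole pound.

Orders/yr = 51,500/1,478 = 34.844; ordering cost = 34.844 × £100 = £3,484.44
Average inventory = 1,478/2 = 739; holding cost = 739 × £6 = £4,434.00
Purchase cost = D·C = 51,500 × 128 = £6,592,000.00
Total = £3,484.44 + £4,434.00 + £6,592,000.00 = £6,599,918.44

£6,599,918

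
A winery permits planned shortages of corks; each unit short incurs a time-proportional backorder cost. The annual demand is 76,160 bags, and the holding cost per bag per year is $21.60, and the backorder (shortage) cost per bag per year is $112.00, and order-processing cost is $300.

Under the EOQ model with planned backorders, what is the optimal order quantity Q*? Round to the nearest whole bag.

1,589 bags

Basic EOQ = √(2·76,160·300/21.6) = 1,454.495
Backorder adjustment √((H+b)/b) = √((21.6+112)/112) = 1.0922
Q* = 1,454.495 × 1.0922 ≈ 1,588.57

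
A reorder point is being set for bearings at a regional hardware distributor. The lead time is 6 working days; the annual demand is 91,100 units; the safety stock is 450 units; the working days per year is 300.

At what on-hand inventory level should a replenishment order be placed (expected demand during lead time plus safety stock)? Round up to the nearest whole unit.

Daily demand d = 91,100 / 300 = 303.667 units/day
Demand during lead time = 303.667 × 6 = 1,822.00
Reorder point = 1,822.00 + 450 = 2,272.00 → round up

2,272 units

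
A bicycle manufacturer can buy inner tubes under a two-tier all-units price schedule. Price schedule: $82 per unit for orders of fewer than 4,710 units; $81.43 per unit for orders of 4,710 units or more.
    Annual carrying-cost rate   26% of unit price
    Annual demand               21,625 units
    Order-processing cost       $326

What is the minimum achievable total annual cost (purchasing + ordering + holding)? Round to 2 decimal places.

$1,790,587.86

H₁ = 26%×$82 = $21.3200;  H₂ = 26%×$81.43 = $21.1718
EOQ₁ = √(2×21,625×326/21.3200) = 813.22  (< 4,710, feasible at tier 1)
EOQ₂ = √(2×21,625×326/21.1718) = 816.06  (< 4,710 → use Q = 4,710 at tier-2 price)
TC(tier 1 (EOQ₁), Q≈813.2) = $1,790,587.86
TC(tier 2, Q≈4,710.0) = $1,812,280.10
Minimum at tier 1 (EOQ₁): $1,790,587.86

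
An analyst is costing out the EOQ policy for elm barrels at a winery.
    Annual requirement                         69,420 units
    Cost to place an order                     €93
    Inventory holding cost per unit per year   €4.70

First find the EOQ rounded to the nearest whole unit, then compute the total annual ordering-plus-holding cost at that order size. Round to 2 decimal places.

Q* = √(2·D·S / H) = √(2·69,420·93 / 4.7) = √2,747,259.6 ≈ 1,657.49 → Q = 1,657 units
Orders/yr = 69,420/1,657 = 41.895; ordering cost = 41.895 × €93 = €3,896.23
Average inventory = 1,657/2 = 828.5; holding cost = 828.5 × €4.7 = €3,893.95
Total = €3,896.23 + €3,893.95 = €7,790.18

€7,790.18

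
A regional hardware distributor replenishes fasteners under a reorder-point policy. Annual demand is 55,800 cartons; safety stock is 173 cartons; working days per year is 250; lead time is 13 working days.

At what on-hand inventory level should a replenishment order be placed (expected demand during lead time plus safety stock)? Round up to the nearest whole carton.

3,075 cartons

Daily demand d = 55,800 / 250 = 223.200 cartons/day
Demand during lead time = 223.200 × 13 = 2,901.60
Reorder point = 2,901.60 + 173 = 3,074.60 → round up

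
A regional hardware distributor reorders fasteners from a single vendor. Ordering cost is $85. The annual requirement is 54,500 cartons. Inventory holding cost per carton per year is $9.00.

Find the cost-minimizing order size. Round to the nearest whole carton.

2DS/H = 2·54,500·85/9 = 1,029,444.44
EOQ = √1,029,444.44 ≈ 1,014.62

1,015 cartons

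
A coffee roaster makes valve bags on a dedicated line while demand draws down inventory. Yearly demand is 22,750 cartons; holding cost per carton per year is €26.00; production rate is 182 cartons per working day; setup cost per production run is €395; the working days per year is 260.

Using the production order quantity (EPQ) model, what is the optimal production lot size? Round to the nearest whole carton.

d = 22,750/260 = 87.5000 cartons/day;  effective holding cost H(1 − d/p) = 26·(1 − 87.5000/182) = 13.50000
Q* = √(2DS / H_eff) = √(2·22,750·395 / 13.50000) ≈ 1,153.82

1,154 cartons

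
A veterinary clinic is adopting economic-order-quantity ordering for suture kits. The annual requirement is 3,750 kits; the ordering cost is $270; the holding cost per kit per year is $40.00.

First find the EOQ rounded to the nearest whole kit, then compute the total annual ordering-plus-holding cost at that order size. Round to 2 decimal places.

Optimal lot size Q* = (2 × 3,750 × $270 / $40)^½ ≈ 225.00 → Q = 225 kits
Annual ordering cost = (D/Q)·S = (3,750/225) × 270 = $4,500.00
Annual holding cost  = (Q/2)·H = (225/2) × 40 = $4,500.00
Total = $4,500.00 + $4,500.00 = $9,000.00

$9,000.00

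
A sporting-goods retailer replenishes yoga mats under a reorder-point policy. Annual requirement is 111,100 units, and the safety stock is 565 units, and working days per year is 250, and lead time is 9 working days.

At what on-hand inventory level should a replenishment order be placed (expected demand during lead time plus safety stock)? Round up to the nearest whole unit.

Daily demand d = 111,100 / 250 = 444.400 units/day
Demand during lead time = 444.400 × 9 = 3,999.60
Reorder point = 3,999.60 + 565 = 4,564.60 → round up

4,565 units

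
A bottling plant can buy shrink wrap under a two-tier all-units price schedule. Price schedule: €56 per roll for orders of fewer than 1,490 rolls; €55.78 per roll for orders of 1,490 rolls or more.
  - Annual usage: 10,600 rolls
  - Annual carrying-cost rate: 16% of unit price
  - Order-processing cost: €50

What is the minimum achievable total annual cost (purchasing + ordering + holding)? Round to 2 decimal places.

€596,681.82

H₁ = 16%×€56 = €8.9600;  H₂ = 16%×€55.78 = €8.9248
EOQ₁ = √(2×10,600×50/8.9600) = 343.95  (< 1,490, feasible at tier 1)
EOQ₂ = √(2×10,600×50/8.9248) = 344.63  (< 1,490 → use Q = 1,490 at tier-2 price)
TC(tier 1 (EOQ₁), Q≈344.0) = €596,681.82
TC(tier 2, Q≈1,490.0) = €598,272.68
Minimum at tier 1 (EOQ₁): €596,681.82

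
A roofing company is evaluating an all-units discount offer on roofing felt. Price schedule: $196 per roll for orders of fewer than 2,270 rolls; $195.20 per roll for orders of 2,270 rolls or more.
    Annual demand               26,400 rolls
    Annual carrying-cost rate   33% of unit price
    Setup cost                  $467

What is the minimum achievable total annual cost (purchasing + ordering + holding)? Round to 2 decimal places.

$5,214,335.62

H₁ = 33%×$196 = $64.6800;  H₂ = 33%×$195.20 = $64.4160
EOQ₁ = √(2×26,400×467/64.6800) = 617.43  (< 2,270, feasible at tier 1)
EOQ₂ = √(2×26,400×467/64.4160) = 618.70  (< 2,270 → use Q = 2,270 at tier-2 price)
TC(tier 1 (EOQ₁), Q≈617.4) = $5,214,335.62
TC(tier 2, Q≈2,270.0) = $5,231,823.35
Minimum at tier 1 (EOQ₁): $5,214,335.62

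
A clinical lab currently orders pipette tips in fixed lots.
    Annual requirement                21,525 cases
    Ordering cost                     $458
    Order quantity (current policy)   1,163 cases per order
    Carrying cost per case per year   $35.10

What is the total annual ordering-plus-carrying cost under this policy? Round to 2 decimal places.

Orders/yr = 21,525/1,163 = 18.508; ordering cost = 18.508 × $458 = $8,476.74
Average inventory = 1,163/2 = 581.5; holding cost = 581.5 × $35.1 = $20,410.65
Total = $8,476.74 + $20,410.65 = $28,887.39

$28,887.39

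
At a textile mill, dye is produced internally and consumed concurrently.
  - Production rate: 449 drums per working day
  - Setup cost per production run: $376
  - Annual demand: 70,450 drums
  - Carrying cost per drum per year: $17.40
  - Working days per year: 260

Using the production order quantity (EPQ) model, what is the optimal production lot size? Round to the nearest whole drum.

d = 70,450/260 = 270.9615 drums/day;  effective holding cost H(1 − d/p) = 17.4·(1 − 270.9615/449) = 6.89949
Q* = √(2DS / H_eff) = √(2·70,450·376 / 6.89949) ≈ 2,771.03

2,771 drums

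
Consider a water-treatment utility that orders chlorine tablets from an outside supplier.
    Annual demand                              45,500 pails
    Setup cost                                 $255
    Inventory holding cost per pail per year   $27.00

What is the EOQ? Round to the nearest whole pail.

EOQ = √(2DS/H) = √(2 × 45,500 × 255 / 27)
    = √(859,444.44) ≈ 927.06

927 pails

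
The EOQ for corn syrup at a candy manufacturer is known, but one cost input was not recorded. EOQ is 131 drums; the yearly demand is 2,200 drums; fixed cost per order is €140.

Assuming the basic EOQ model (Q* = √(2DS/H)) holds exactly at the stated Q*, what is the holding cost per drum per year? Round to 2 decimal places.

Since Q* = (2DS/H)^½, squaring gives Q*²·H = 2DS.
H = 2DS / Q² = 2 × 2,200 × 140 / 131² = 35.8953

€35.90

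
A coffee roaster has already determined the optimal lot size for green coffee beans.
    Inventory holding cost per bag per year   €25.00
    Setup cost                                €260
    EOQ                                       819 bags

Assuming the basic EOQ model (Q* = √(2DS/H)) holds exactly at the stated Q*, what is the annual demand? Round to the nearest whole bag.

Since Q* = (2DS/H)^½, squaring gives Q*²·H = 2DS.
D = Q²H / (2S) = 819² × 25 / (2 × 260) = 32,248.12

32,248 bags per year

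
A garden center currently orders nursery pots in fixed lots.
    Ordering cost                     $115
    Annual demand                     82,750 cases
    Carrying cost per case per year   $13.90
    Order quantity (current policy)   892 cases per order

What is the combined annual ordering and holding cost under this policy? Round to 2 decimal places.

$16,867.84

Ordering: D/Q × S = 82,750/892 × $115 = $10,668.44
Holding:  Q/2 × H = 892/2 × $13.9 = $6,199.40
Total = $10,668.44 + $6,199.40 = $16,867.84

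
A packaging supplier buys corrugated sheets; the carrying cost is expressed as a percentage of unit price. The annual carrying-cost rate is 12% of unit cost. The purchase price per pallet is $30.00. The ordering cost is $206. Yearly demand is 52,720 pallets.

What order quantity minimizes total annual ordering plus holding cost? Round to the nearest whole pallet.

2,456 pallets

Carrying cost H = $30 × 12% = $3.6000/pallet/yr
Optimal lot size Q* = (2 × 52,720 × $206 / $3.6)^½ ≈ 2,456.32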